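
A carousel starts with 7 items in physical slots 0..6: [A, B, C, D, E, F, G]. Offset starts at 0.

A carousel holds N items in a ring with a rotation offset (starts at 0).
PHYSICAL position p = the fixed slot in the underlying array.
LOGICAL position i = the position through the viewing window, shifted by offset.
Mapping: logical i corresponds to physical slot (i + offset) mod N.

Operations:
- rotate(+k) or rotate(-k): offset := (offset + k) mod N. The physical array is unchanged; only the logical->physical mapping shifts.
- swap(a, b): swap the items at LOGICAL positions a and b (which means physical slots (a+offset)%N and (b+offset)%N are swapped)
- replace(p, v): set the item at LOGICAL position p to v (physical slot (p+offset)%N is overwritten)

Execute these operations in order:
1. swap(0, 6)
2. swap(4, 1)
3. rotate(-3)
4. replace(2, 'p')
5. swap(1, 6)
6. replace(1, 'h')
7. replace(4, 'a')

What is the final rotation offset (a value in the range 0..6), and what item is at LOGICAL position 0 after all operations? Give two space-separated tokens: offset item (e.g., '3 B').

After op 1 (swap(0, 6)): offset=0, physical=[G,B,C,D,E,F,A], logical=[G,B,C,D,E,F,A]
After op 2 (swap(4, 1)): offset=0, physical=[G,E,C,D,B,F,A], logical=[G,E,C,D,B,F,A]
After op 3 (rotate(-3)): offset=4, physical=[G,E,C,D,B,F,A], logical=[B,F,A,G,E,C,D]
After op 4 (replace(2, 'p')): offset=4, physical=[G,E,C,D,B,F,p], logical=[B,F,p,G,E,C,D]
After op 5 (swap(1, 6)): offset=4, physical=[G,E,C,F,B,D,p], logical=[B,D,p,G,E,C,F]
After op 6 (replace(1, 'h')): offset=4, physical=[G,E,C,F,B,h,p], logical=[B,h,p,G,E,C,F]
After op 7 (replace(4, 'a')): offset=4, physical=[G,a,C,F,B,h,p], logical=[B,h,p,G,a,C,F]

Answer: 4 B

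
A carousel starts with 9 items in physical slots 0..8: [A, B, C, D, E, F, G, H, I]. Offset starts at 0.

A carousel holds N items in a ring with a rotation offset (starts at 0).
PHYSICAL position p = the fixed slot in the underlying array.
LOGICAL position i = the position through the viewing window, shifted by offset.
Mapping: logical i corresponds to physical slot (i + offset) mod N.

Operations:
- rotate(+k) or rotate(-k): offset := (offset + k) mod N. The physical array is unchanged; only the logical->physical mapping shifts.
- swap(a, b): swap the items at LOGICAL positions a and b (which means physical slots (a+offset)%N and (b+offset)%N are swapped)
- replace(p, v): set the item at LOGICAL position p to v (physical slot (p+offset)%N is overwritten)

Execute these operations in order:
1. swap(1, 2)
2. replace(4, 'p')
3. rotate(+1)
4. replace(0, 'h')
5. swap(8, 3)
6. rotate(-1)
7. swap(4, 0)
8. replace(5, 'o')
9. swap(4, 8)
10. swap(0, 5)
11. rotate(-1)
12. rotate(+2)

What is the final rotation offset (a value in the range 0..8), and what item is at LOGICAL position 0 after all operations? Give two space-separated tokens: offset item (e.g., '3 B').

After op 1 (swap(1, 2)): offset=0, physical=[A,C,B,D,E,F,G,H,I], logical=[A,C,B,D,E,F,G,H,I]
After op 2 (replace(4, 'p')): offset=0, physical=[A,C,B,D,p,F,G,H,I], logical=[A,C,B,D,p,F,G,H,I]
After op 3 (rotate(+1)): offset=1, physical=[A,C,B,D,p,F,G,H,I], logical=[C,B,D,p,F,G,H,I,A]
After op 4 (replace(0, 'h')): offset=1, physical=[A,h,B,D,p,F,G,H,I], logical=[h,B,D,p,F,G,H,I,A]
After op 5 (swap(8, 3)): offset=1, physical=[p,h,B,D,A,F,G,H,I], logical=[h,B,D,A,F,G,H,I,p]
After op 6 (rotate(-1)): offset=0, physical=[p,h,B,D,A,F,G,H,I], logical=[p,h,B,D,A,F,G,H,I]
After op 7 (swap(4, 0)): offset=0, physical=[A,h,B,D,p,F,G,H,I], logical=[A,h,B,D,p,F,G,H,I]
After op 8 (replace(5, 'o')): offset=0, physical=[A,h,B,D,p,o,G,H,I], logical=[A,h,B,D,p,o,G,H,I]
After op 9 (swap(4, 8)): offset=0, physical=[A,h,B,D,I,o,G,H,p], logical=[A,h,B,D,I,o,G,H,p]
After op 10 (swap(0, 5)): offset=0, physical=[o,h,B,D,I,A,G,H,p], logical=[o,h,B,D,I,A,G,H,p]
After op 11 (rotate(-1)): offset=8, physical=[o,h,B,D,I,A,G,H,p], logical=[p,o,h,B,D,I,A,G,H]
After op 12 (rotate(+2)): offset=1, physical=[o,h,B,D,I,A,G,H,p], logical=[h,B,D,I,A,G,H,p,o]

Answer: 1 h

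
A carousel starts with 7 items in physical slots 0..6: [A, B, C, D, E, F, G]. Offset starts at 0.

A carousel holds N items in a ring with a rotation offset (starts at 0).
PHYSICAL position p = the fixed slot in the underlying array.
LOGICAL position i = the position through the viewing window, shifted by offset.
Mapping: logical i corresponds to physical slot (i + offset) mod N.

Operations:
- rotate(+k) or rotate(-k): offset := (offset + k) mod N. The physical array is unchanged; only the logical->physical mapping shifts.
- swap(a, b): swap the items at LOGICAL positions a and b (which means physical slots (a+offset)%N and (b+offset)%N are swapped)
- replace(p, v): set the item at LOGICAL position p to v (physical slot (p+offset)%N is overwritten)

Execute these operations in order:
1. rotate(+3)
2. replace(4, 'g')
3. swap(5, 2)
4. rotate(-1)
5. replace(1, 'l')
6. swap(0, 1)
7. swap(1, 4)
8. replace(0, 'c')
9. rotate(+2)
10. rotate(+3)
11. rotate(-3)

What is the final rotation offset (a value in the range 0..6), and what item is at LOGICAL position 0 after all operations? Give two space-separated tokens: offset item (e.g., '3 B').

After op 1 (rotate(+3)): offset=3, physical=[A,B,C,D,E,F,G], logical=[D,E,F,G,A,B,C]
After op 2 (replace(4, 'g')): offset=3, physical=[g,B,C,D,E,F,G], logical=[D,E,F,G,g,B,C]
After op 3 (swap(5, 2)): offset=3, physical=[g,F,C,D,E,B,G], logical=[D,E,B,G,g,F,C]
After op 4 (rotate(-1)): offset=2, physical=[g,F,C,D,E,B,G], logical=[C,D,E,B,G,g,F]
After op 5 (replace(1, 'l')): offset=2, physical=[g,F,C,l,E,B,G], logical=[C,l,E,B,G,g,F]
After op 6 (swap(0, 1)): offset=2, physical=[g,F,l,C,E,B,G], logical=[l,C,E,B,G,g,F]
After op 7 (swap(1, 4)): offset=2, physical=[g,F,l,G,E,B,C], logical=[l,G,E,B,C,g,F]
After op 8 (replace(0, 'c')): offset=2, physical=[g,F,c,G,E,B,C], logical=[c,G,E,B,C,g,F]
After op 9 (rotate(+2)): offset=4, physical=[g,F,c,G,E,B,C], logical=[E,B,C,g,F,c,G]
After op 10 (rotate(+3)): offset=0, physical=[g,F,c,G,E,B,C], logical=[g,F,c,G,E,B,C]
After op 11 (rotate(-3)): offset=4, physical=[g,F,c,G,E,B,C], logical=[E,B,C,g,F,c,G]

Answer: 4 E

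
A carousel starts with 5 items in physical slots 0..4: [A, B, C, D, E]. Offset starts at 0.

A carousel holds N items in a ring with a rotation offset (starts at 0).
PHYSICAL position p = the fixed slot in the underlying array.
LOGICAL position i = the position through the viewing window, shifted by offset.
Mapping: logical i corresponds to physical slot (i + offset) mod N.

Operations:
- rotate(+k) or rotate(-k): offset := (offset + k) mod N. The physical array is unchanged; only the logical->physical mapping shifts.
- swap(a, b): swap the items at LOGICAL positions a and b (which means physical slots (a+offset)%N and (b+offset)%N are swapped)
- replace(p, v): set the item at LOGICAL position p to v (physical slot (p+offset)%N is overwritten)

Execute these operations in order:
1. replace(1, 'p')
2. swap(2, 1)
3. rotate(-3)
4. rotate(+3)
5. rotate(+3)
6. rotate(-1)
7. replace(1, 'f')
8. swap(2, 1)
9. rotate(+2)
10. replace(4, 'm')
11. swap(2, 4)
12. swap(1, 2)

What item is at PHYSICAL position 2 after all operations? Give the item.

Answer: p

Derivation:
After op 1 (replace(1, 'p')): offset=0, physical=[A,p,C,D,E], logical=[A,p,C,D,E]
After op 2 (swap(2, 1)): offset=0, physical=[A,C,p,D,E], logical=[A,C,p,D,E]
After op 3 (rotate(-3)): offset=2, physical=[A,C,p,D,E], logical=[p,D,E,A,C]
After op 4 (rotate(+3)): offset=0, physical=[A,C,p,D,E], logical=[A,C,p,D,E]
After op 5 (rotate(+3)): offset=3, physical=[A,C,p,D,E], logical=[D,E,A,C,p]
After op 6 (rotate(-1)): offset=2, physical=[A,C,p,D,E], logical=[p,D,E,A,C]
After op 7 (replace(1, 'f')): offset=2, physical=[A,C,p,f,E], logical=[p,f,E,A,C]
After op 8 (swap(2, 1)): offset=2, physical=[A,C,p,E,f], logical=[p,E,f,A,C]
After op 9 (rotate(+2)): offset=4, physical=[A,C,p,E,f], logical=[f,A,C,p,E]
After op 10 (replace(4, 'm')): offset=4, physical=[A,C,p,m,f], logical=[f,A,C,p,m]
After op 11 (swap(2, 4)): offset=4, physical=[A,m,p,C,f], logical=[f,A,m,p,C]
After op 12 (swap(1, 2)): offset=4, physical=[m,A,p,C,f], logical=[f,m,A,p,C]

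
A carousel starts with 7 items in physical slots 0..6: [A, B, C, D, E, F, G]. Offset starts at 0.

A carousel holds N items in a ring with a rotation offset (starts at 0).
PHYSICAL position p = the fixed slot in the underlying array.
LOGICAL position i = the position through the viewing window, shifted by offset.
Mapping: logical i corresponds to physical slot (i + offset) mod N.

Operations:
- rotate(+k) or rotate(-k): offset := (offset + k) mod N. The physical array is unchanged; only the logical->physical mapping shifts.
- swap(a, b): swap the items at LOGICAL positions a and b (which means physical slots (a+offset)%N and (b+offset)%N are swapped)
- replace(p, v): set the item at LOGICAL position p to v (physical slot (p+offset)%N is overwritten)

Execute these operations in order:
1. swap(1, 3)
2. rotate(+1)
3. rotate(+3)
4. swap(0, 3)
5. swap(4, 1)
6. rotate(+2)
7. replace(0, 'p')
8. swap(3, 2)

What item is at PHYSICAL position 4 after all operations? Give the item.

Answer: A

Derivation:
After op 1 (swap(1, 3)): offset=0, physical=[A,D,C,B,E,F,G], logical=[A,D,C,B,E,F,G]
After op 2 (rotate(+1)): offset=1, physical=[A,D,C,B,E,F,G], logical=[D,C,B,E,F,G,A]
After op 3 (rotate(+3)): offset=4, physical=[A,D,C,B,E,F,G], logical=[E,F,G,A,D,C,B]
After op 4 (swap(0, 3)): offset=4, physical=[E,D,C,B,A,F,G], logical=[A,F,G,E,D,C,B]
After op 5 (swap(4, 1)): offset=4, physical=[E,F,C,B,A,D,G], logical=[A,D,G,E,F,C,B]
After op 6 (rotate(+2)): offset=6, physical=[E,F,C,B,A,D,G], logical=[G,E,F,C,B,A,D]
After op 7 (replace(0, 'p')): offset=6, physical=[E,F,C,B,A,D,p], logical=[p,E,F,C,B,A,D]
After op 8 (swap(3, 2)): offset=6, physical=[E,C,F,B,A,D,p], logical=[p,E,C,F,B,A,D]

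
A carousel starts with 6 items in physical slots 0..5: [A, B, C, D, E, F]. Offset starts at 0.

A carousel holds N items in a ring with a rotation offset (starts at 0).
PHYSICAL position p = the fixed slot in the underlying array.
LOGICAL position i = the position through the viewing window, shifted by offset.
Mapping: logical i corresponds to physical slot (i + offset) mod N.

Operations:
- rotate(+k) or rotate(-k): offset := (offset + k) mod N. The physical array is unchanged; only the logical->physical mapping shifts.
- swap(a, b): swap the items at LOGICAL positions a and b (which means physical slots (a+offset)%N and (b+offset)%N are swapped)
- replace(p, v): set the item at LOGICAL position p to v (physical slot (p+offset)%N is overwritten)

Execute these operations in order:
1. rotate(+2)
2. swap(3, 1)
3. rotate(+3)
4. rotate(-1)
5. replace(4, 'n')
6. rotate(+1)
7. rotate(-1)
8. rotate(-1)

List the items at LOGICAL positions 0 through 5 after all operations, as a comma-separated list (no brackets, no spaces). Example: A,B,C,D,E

Answer: F,E,D,A,B,n

Derivation:
After op 1 (rotate(+2)): offset=2, physical=[A,B,C,D,E,F], logical=[C,D,E,F,A,B]
After op 2 (swap(3, 1)): offset=2, physical=[A,B,C,F,E,D], logical=[C,F,E,D,A,B]
After op 3 (rotate(+3)): offset=5, physical=[A,B,C,F,E,D], logical=[D,A,B,C,F,E]
After op 4 (rotate(-1)): offset=4, physical=[A,B,C,F,E,D], logical=[E,D,A,B,C,F]
After op 5 (replace(4, 'n')): offset=4, physical=[A,B,n,F,E,D], logical=[E,D,A,B,n,F]
After op 6 (rotate(+1)): offset=5, physical=[A,B,n,F,E,D], logical=[D,A,B,n,F,E]
After op 7 (rotate(-1)): offset=4, physical=[A,B,n,F,E,D], logical=[E,D,A,B,n,F]
After op 8 (rotate(-1)): offset=3, physical=[A,B,n,F,E,D], logical=[F,E,D,A,B,n]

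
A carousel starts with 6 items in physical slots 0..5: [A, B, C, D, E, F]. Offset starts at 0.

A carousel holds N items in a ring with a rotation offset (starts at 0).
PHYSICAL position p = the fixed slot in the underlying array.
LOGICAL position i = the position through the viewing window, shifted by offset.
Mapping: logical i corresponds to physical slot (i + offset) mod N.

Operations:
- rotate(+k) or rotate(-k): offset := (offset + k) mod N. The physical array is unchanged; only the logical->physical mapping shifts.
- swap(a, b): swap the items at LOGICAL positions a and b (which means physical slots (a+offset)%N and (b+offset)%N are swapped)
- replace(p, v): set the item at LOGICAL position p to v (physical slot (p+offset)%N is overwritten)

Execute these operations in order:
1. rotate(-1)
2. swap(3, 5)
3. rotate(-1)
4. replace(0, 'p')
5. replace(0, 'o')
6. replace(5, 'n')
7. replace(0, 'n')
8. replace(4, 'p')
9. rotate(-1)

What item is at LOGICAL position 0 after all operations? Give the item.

Answer: n

Derivation:
After op 1 (rotate(-1)): offset=5, physical=[A,B,C,D,E,F], logical=[F,A,B,C,D,E]
After op 2 (swap(3, 5)): offset=5, physical=[A,B,E,D,C,F], logical=[F,A,B,E,D,C]
After op 3 (rotate(-1)): offset=4, physical=[A,B,E,D,C,F], logical=[C,F,A,B,E,D]
After op 4 (replace(0, 'p')): offset=4, physical=[A,B,E,D,p,F], logical=[p,F,A,B,E,D]
After op 5 (replace(0, 'o')): offset=4, physical=[A,B,E,D,o,F], logical=[o,F,A,B,E,D]
After op 6 (replace(5, 'n')): offset=4, physical=[A,B,E,n,o,F], logical=[o,F,A,B,E,n]
After op 7 (replace(0, 'n')): offset=4, physical=[A,B,E,n,n,F], logical=[n,F,A,B,E,n]
After op 8 (replace(4, 'p')): offset=4, physical=[A,B,p,n,n,F], logical=[n,F,A,B,p,n]
After op 9 (rotate(-1)): offset=3, physical=[A,B,p,n,n,F], logical=[n,n,F,A,B,p]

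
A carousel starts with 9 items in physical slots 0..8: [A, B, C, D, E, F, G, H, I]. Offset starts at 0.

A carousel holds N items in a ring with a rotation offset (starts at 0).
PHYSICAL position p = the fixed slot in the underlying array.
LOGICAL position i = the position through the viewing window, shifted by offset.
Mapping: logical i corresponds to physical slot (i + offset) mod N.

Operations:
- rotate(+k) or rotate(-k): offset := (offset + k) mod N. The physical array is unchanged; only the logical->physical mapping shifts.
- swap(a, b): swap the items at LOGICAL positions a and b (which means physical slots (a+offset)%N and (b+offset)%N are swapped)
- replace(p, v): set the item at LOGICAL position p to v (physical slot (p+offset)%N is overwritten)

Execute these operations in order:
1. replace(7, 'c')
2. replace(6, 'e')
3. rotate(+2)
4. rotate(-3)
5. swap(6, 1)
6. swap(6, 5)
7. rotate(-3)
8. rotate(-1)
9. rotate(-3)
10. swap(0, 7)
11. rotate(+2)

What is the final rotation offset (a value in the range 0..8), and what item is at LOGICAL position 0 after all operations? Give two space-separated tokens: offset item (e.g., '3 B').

After op 1 (replace(7, 'c')): offset=0, physical=[A,B,C,D,E,F,G,c,I], logical=[A,B,C,D,E,F,G,c,I]
After op 2 (replace(6, 'e')): offset=0, physical=[A,B,C,D,E,F,e,c,I], logical=[A,B,C,D,E,F,e,c,I]
After op 3 (rotate(+2)): offset=2, physical=[A,B,C,D,E,F,e,c,I], logical=[C,D,E,F,e,c,I,A,B]
After op 4 (rotate(-3)): offset=8, physical=[A,B,C,D,E,F,e,c,I], logical=[I,A,B,C,D,E,F,e,c]
After op 5 (swap(6, 1)): offset=8, physical=[F,B,C,D,E,A,e,c,I], logical=[I,F,B,C,D,E,A,e,c]
After op 6 (swap(6, 5)): offset=8, physical=[F,B,C,D,A,E,e,c,I], logical=[I,F,B,C,D,A,E,e,c]
After op 7 (rotate(-3)): offset=5, physical=[F,B,C,D,A,E,e,c,I], logical=[E,e,c,I,F,B,C,D,A]
After op 8 (rotate(-1)): offset=4, physical=[F,B,C,D,A,E,e,c,I], logical=[A,E,e,c,I,F,B,C,D]
After op 9 (rotate(-3)): offset=1, physical=[F,B,C,D,A,E,e,c,I], logical=[B,C,D,A,E,e,c,I,F]
After op 10 (swap(0, 7)): offset=1, physical=[F,I,C,D,A,E,e,c,B], logical=[I,C,D,A,E,e,c,B,F]
After op 11 (rotate(+2)): offset=3, physical=[F,I,C,D,A,E,e,c,B], logical=[D,A,E,e,c,B,F,I,C]

Answer: 3 D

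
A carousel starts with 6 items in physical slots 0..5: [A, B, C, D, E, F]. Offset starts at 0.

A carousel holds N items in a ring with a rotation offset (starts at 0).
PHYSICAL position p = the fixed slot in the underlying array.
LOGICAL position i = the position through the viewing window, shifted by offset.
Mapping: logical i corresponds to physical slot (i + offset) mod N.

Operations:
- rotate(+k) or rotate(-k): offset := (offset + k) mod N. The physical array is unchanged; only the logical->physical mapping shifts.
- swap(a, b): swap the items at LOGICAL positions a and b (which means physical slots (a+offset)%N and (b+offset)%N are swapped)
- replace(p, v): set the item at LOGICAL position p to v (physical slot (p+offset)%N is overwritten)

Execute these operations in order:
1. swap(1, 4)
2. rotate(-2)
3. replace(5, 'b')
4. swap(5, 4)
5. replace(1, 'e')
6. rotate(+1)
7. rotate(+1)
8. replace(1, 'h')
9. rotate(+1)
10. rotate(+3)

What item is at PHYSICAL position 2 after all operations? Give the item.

After op 1 (swap(1, 4)): offset=0, physical=[A,E,C,D,B,F], logical=[A,E,C,D,B,F]
After op 2 (rotate(-2)): offset=4, physical=[A,E,C,D,B,F], logical=[B,F,A,E,C,D]
After op 3 (replace(5, 'b')): offset=4, physical=[A,E,C,b,B,F], logical=[B,F,A,E,C,b]
After op 4 (swap(5, 4)): offset=4, physical=[A,E,b,C,B,F], logical=[B,F,A,E,b,C]
After op 5 (replace(1, 'e')): offset=4, physical=[A,E,b,C,B,e], logical=[B,e,A,E,b,C]
After op 6 (rotate(+1)): offset=5, physical=[A,E,b,C,B,e], logical=[e,A,E,b,C,B]
After op 7 (rotate(+1)): offset=0, physical=[A,E,b,C,B,e], logical=[A,E,b,C,B,e]
After op 8 (replace(1, 'h')): offset=0, physical=[A,h,b,C,B,e], logical=[A,h,b,C,B,e]
After op 9 (rotate(+1)): offset=1, physical=[A,h,b,C,B,e], logical=[h,b,C,B,e,A]
After op 10 (rotate(+3)): offset=4, physical=[A,h,b,C,B,e], logical=[B,e,A,h,b,C]

Answer: b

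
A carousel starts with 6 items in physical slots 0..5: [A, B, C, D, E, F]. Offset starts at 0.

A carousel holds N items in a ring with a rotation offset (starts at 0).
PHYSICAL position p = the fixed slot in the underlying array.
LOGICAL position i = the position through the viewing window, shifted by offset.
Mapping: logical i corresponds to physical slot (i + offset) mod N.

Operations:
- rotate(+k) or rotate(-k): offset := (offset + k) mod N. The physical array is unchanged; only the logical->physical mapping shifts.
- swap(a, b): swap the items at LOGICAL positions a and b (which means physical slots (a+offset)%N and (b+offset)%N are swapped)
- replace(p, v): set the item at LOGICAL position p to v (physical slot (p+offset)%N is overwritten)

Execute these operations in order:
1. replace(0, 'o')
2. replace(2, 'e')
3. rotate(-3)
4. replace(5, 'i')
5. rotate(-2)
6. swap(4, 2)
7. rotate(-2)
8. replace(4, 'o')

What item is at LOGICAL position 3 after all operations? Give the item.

Answer: i

Derivation:
After op 1 (replace(0, 'o')): offset=0, physical=[o,B,C,D,E,F], logical=[o,B,C,D,E,F]
After op 2 (replace(2, 'e')): offset=0, physical=[o,B,e,D,E,F], logical=[o,B,e,D,E,F]
After op 3 (rotate(-3)): offset=3, physical=[o,B,e,D,E,F], logical=[D,E,F,o,B,e]
After op 4 (replace(5, 'i')): offset=3, physical=[o,B,i,D,E,F], logical=[D,E,F,o,B,i]
After op 5 (rotate(-2)): offset=1, physical=[o,B,i,D,E,F], logical=[B,i,D,E,F,o]
After op 6 (swap(4, 2)): offset=1, physical=[o,B,i,F,E,D], logical=[B,i,F,E,D,o]
After op 7 (rotate(-2)): offset=5, physical=[o,B,i,F,E,D], logical=[D,o,B,i,F,E]
After op 8 (replace(4, 'o')): offset=5, physical=[o,B,i,o,E,D], logical=[D,o,B,i,o,E]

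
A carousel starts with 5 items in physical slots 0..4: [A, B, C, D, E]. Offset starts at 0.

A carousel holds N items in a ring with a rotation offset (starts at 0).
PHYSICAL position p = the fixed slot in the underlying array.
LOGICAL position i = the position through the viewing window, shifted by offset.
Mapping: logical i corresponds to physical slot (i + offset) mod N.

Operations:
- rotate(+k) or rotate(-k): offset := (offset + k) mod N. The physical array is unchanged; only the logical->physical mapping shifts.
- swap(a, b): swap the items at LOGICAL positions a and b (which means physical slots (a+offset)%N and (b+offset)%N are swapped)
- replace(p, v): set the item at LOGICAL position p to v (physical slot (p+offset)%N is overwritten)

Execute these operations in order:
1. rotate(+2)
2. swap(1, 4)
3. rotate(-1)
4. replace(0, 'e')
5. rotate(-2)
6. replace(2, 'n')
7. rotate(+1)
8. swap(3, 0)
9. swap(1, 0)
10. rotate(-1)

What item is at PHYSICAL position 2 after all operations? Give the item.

After op 1 (rotate(+2)): offset=2, physical=[A,B,C,D,E], logical=[C,D,E,A,B]
After op 2 (swap(1, 4)): offset=2, physical=[A,D,C,B,E], logical=[C,B,E,A,D]
After op 3 (rotate(-1)): offset=1, physical=[A,D,C,B,E], logical=[D,C,B,E,A]
After op 4 (replace(0, 'e')): offset=1, physical=[A,e,C,B,E], logical=[e,C,B,E,A]
After op 5 (rotate(-2)): offset=4, physical=[A,e,C,B,E], logical=[E,A,e,C,B]
After op 6 (replace(2, 'n')): offset=4, physical=[A,n,C,B,E], logical=[E,A,n,C,B]
After op 7 (rotate(+1)): offset=0, physical=[A,n,C,B,E], logical=[A,n,C,B,E]
After op 8 (swap(3, 0)): offset=0, physical=[B,n,C,A,E], logical=[B,n,C,A,E]
After op 9 (swap(1, 0)): offset=0, physical=[n,B,C,A,E], logical=[n,B,C,A,E]
After op 10 (rotate(-1)): offset=4, physical=[n,B,C,A,E], logical=[E,n,B,C,A]

Answer: C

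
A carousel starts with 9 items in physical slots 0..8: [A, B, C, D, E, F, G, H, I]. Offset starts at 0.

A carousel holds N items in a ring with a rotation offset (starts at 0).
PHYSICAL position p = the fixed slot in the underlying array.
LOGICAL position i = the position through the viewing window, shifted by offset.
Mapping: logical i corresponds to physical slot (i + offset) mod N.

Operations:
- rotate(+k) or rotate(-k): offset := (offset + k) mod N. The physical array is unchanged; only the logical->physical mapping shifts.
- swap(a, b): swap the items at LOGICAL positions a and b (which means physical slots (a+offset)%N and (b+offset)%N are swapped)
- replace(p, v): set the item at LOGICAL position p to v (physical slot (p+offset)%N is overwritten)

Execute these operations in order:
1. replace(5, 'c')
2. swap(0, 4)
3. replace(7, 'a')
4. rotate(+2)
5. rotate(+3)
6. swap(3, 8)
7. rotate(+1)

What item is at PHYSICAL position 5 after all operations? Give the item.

Answer: c

Derivation:
After op 1 (replace(5, 'c')): offset=0, physical=[A,B,C,D,E,c,G,H,I], logical=[A,B,C,D,E,c,G,H,I]
After op 2 (swap(0, 4)): offset=0, physical=[E,B,C,D,A,c,G,H,I], logical=[E,B,C,D,A,c,G,H,I]
After op 3 (replace(7, 'a')): offset=0, physical=[E,B,C,D,A,c,G,a,I], logical=[E,B,C,D,A,c,G,a,I]
After op 4 (rotate(+2)): offset=2, physical=[E,B,C,D,A,c,G,a,I], logical=[C,D,A,c,G,a,I,E,B]
After op 5 (rotate(+3)): offset=5, physical=[E,B,C,D,A,c,G,a,I], logical=[c,G,a,I,E,B,C,D,A]
After op 6 (swap(3, 8)): offset=5, physical=[E,B,C,D,I,c,G,a,A], logical=[c,G,a,A,E,B,C,D,I]
After op 7 (rotate(+1)): offset=6, physical=[E,B,C,D,I,c,G,a,A], logical=[G,a,A,E,B,C,D,I,c]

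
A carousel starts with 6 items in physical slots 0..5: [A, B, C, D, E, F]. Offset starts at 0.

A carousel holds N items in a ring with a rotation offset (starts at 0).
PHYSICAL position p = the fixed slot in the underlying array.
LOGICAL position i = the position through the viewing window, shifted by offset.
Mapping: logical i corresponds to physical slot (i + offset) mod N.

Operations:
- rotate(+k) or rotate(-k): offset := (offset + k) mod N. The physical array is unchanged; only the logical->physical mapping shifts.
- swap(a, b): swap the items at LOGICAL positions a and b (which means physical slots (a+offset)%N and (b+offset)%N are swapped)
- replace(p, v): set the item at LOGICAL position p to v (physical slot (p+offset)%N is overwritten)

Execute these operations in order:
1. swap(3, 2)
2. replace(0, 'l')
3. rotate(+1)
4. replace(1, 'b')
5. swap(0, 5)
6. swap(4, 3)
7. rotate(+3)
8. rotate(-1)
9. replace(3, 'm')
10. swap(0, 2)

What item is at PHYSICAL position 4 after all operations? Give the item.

Answer: F

Derivation:
After op 1 (swap(3, 2)): offset=0, physical=[A,B,D,C,E,F], logical=[A,B,D,C,E,F]
After op 2 (replace(0, 'l')): offset=0, physical=[l,B,D,C,E,F], logical=[l,B,D,C,E,F]
After op 3 (rotate(+1)): offset=1, physical=[l,B,D,C,E,F], logical=[B,D,C,E,F,l]
After op 4 (replace(1, 'b')): offset=1, physical=[l,B,b,C,E,F], logical=[B,b,C,E,F,l]
After op 5 (swap(0, 5)): offset=1, physical=[B,l,b,C,E,F], logical=[l,b,C,E,F,B]
After op 6 (swap(4, 3)): offset=1, physical=[B,l,b,C,F,E], logical=[l,b,C,F,E,B]
After op 7 (rotate(+3)): offset=4, physical=[B,l,b,C,F,E], logical=[F,E,B,l,b,C]
After op 8 (rotate(-1)): offset=3, physical=[B,l,b,C,F,E], logical=[C,F,E,B,l,b]
After op 9 (replace(3, 'm')): offset=3, physical=[m,l,b,C,F,E], logical=[C,F,E,m,l,b]
After op 10 (swap(0, 2)): offset=3, physical=[m,l,b,E,F,C], logical=[E,F,C,m,l,b]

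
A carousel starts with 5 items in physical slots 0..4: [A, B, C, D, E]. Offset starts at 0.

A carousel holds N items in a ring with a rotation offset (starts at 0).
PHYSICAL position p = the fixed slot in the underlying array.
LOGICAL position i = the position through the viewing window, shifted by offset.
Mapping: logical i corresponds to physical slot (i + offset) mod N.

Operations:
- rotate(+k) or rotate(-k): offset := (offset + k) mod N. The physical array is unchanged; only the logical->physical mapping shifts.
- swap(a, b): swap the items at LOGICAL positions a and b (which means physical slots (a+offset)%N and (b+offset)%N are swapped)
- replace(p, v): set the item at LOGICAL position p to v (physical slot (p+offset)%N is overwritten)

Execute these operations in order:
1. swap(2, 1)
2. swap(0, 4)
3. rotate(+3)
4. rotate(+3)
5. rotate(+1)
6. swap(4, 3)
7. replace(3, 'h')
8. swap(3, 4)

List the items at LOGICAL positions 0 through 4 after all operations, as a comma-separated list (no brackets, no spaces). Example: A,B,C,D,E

Answer: B,D,A,E,h

Derivation:
After op 1 (swap(2, 1)): offset=0, physical=[A,C,B,D,E], logical=[A,C,B,D,E]
After op 2 (swap(0, 4)): offset=0, physical=[E,C,B,D,A], logical=[E,C,B,D,A]
After op 3 (rotate(+3)): offset=3, physical=[E,C,B,D,A], logical=[D,A,E,C,B]
After op 4 (rotate(+3)): offset=1, physical=[E,C,B,D,A], logical=[C,B,D,A,E]
After op 5 (rotate(+1)): offset=2, physical=[E,C,B,D,A], logical=[B,D,A,E,C]
After op 6 (swap(4, 3)): offset=2, physical=[C,E,B,D,A], logical=[B,D,A,C,E]
After op 7 (replace(3, 'h')): offset=2, physical=[h,E,B,D,A], logical=[B,D,A,h,E]
After op 8 (swap(3, 4)): offset=2, physical=[E,h,B,D,A], logical=[B,D,A,E,h]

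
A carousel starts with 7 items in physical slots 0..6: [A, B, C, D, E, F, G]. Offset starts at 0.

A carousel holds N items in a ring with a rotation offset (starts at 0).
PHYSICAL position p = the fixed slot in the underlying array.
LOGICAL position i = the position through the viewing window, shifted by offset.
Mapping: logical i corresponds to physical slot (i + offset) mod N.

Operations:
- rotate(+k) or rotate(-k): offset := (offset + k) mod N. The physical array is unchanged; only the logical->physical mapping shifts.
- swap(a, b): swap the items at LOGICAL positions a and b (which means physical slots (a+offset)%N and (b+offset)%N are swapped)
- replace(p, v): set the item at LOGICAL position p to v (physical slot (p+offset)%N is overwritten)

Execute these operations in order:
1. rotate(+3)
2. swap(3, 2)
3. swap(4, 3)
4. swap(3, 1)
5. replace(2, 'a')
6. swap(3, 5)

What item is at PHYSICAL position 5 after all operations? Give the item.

After op 1 (rotate(+3)): offset=3, physical=[A,B,C,D,E,F,G], logical=[D,E,F,G,A,B,C]
After op 2 (swap(3, 2)): offset=3, physical=[A,B,C,D,E,G,F], logical=[D,E,G,F,A,B,C]
After op 3 (swap(4, 3)): offset=3, physical=[F,B,C,D,E,G,A], logical=[D,E,G,A,F,B,C]
After op 4 (swap(3, 1)): offset=3, physical=[F,B,C,D,A,G,E], logical=[D,A,G,E,F,B,C]
After op 5 (replace(2, 'a')): offset=3, physical=[F,B,C,D,A,a,E], logical=[D,A,a,E,F,B,C]
After op 6 (swap(3, 5)): offset=3, physical=[F,E,C,D,A,a,B], logical=[D,A,a,B,F,E,C]

Answer: a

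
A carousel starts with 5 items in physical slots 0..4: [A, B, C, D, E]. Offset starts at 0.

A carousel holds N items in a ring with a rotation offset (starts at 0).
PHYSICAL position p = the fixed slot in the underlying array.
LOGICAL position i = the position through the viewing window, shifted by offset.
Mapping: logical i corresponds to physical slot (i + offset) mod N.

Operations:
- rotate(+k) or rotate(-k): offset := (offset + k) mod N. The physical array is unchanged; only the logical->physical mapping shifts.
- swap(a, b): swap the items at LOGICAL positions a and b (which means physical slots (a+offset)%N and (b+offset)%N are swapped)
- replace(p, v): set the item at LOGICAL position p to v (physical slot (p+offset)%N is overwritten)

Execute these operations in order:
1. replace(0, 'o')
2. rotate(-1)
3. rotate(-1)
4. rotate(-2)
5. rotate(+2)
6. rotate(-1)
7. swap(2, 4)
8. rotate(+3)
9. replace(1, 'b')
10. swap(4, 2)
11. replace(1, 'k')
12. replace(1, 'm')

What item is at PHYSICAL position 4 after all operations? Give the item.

After op 1 (replace(0, 'o')): offset=0, physical=[o,B,C,D,E], logical=[o,B,C,D,E]
After op 2 (rotate(-1)): offset=4, physical=[o,B,C,D,E], logical=[E,o,B,C,D]
After op 3 (rotate(-1)): offset=3, physical=[o,B,C,D,E], logical=[D,E,o,B,C]
After op 4 (rotate(-2)): offset=1, physical=[o,B,C,D,E], logical=[B,C,D,E,o]
After op 5 (rotate(+2)): offset=3, physical=[o,B,C,D,E], logical=[D,E,o,B,C]
After op 6 (rotate(-1)): offset=2, physical=[o,B,C,D,E], logical=[C,D,E,o,B]
After op 7 (swap(2, 4)): offset=2, physical=[o,E,C,D,B], logical=[C,D,B,o,E]
After op 8 (rotate(+3)): offset=0, physical=[o,E,C,D,B], logical=[o,E,C,D,B]
After op 9 (replace(1, 'b')): offset=0, physical=[o,b,C,D,B], logical=[o,b,C,D,B]
After op 10 (swap(4, 2)): offset=0, physical=[o,b,B,D,C], logical=[o,b,B,D,C]
After op 11 (replace(1, 'k')): offset=0, physical=[o,k,B,D,C], logical=[o,k,B,D,C]
After op 12 (replace(1, 'm')): offset=0, physical=[o,m,B,D,C], logical=[o,m,B,D,C]

Answer: C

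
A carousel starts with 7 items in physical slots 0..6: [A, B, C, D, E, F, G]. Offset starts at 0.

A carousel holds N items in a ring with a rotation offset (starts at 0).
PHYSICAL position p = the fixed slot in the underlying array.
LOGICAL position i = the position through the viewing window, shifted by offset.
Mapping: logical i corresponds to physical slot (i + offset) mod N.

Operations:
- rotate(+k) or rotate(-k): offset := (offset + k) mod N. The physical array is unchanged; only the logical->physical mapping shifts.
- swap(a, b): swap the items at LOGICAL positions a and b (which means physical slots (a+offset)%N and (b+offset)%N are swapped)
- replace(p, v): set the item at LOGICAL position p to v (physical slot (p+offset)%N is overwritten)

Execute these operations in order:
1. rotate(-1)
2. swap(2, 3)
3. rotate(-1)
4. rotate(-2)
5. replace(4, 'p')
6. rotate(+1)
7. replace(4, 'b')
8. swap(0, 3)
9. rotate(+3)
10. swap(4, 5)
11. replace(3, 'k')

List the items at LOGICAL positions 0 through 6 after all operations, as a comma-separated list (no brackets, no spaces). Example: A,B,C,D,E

After op 1 (rotate(-1)): offset=6, physical=[A,B,C,D,E,F,G], logical=[G,A,B,C,D,E,F]
After op 2 (swap(2, 3)): offset=6, physical=[A,C,B,D,E,F,G], logical=[G,A,C,B,D,E,F]
After op 3 (rotate(-1)): offset=5, physical=[A,C,B,D,E,F,G], logical=[F,G,A,C,B,D,E]
After op 4 (rotate(-2)): offset=3, physical=[A,C,B,D,E,F,G], logical=[D,E,F,G,A,C,B]
After op 5 (replace(4, 'p')): offset=3, physical=[p,C,B,D,E,F,G], logical=[D,E,F,G,p,C,B]
After op 6 (rotate(+1)): offset=4, physical=[p,C,B,D,E,F,G], logical=[E,F,G,p,C,B,D]
After op 7 (replace(4, 'b')): offset=4, physical=[p,b,B,D,E,F,G], logical=[E,F,G,p,b,B,D]
After op 8 (swap(0, 3)): offset=4, physical=[E,b,B,D,p,F,G], logical=[p,F,G,E,b,B,D]
After op 9 (rotate(+3)): offset=0, physical=[E,b,B,D,p,F,G], logical=[E,b,B,D,p,F,G]
After op 10 (swap(4, 5)): offset=0, physical=[E,b,B,D,F,p,G], logical=[E,b,B,D,F,p,G]
After op 11 (replace(3, 'k')): offset=0, physical=[E,b,B,k,F,p,G], logical=[E,b,B,k,F,p,G]

Answer: E,b,B,k,F,p,G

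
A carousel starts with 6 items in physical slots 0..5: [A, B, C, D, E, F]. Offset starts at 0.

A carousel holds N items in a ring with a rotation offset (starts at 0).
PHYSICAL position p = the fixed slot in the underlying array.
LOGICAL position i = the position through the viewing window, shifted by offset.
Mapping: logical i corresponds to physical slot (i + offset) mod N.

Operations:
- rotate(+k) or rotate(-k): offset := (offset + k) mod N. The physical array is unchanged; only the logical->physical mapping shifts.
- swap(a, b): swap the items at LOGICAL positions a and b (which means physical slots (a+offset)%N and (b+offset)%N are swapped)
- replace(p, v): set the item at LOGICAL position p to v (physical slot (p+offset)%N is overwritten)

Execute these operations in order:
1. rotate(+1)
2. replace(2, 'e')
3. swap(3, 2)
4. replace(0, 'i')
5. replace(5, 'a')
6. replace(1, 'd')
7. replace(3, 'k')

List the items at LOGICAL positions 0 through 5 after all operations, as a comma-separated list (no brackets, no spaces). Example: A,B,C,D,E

Answer: i,d,E,k,F,a

Derivation:
After op 1 (rotate(+1)): offset=1, physical=[A,B,C,D,E,F], logical=[B,C,D,E,F,A]
After op 2 (replace(2, 'e')): offset=1, physical=[A,B,C,e,E,F], logical=[B,C,e,E,F,A]
After op 3 (swap(3, 2)): offset=1, physical=[A,B,C,E,e,F], logical=[B,C,E,e,F,A]
After op 4 (replace(0, 'i')): offset=1, physical=[A,i,C,E,e,F], logical=[i,C,E,e,F,A]
After op 5 (replace(5, 'a')): offset=1, physical=[a,i,C,E,e,F], logical=[i,C,E,e,F,a]
After op 6 (replace(1, 'd')): offset=1, physical=[a,i,d,E,e,F], logical=[i,d,E,e,F,a]
After op 7 (replace(3, 'k')): offset=1, physical=[a,i,d,E,k,F], logical=[i,d,E,k,F,a]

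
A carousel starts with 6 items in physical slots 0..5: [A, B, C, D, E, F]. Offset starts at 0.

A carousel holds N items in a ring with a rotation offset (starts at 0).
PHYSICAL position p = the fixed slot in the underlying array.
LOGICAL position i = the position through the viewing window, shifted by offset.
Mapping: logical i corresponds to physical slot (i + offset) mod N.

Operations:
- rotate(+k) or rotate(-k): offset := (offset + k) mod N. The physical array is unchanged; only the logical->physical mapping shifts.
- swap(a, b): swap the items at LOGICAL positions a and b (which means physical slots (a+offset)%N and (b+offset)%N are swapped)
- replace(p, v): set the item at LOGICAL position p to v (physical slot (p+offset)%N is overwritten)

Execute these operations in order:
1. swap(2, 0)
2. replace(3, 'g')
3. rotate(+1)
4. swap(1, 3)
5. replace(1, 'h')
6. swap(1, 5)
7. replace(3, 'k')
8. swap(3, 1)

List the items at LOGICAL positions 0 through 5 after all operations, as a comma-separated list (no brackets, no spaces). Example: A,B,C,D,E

After op 1 (swap(2, 0)): offset=0, physical=[C,B,A,D,E,F], logical=[C,B,A,D,E,F]
After op 2 (replace(3, 'g')): offset=0, physical=[C,B,A,g,E,F], logical=[C,B,A,g,E,F]
After op 3 (rotate(+1)): offset=1, physical=[C,B,A,g,E,F], logical=[B,A,g,E,F,C]
After op 4 (swap(1, 3)): offset=1, physical=[C,B,E,g,A,F], logical=[B,E,g,A,F,C]
After op 5 (replace(1, 'h')): offset=1, physical=[C,B,h,g,A,F], logical=[B,h,g,A,F,C]
After op 6 (swap(1, 5)): offset=1, physical=[h,B,C,g,A,F], logical=[B,C,g,A,F,h]
After op 7 (replace(3, 'k')): offset=1, physical=[h,B,C,g,k,F], logical=[B,C,g,k,F,h]
After op 8 (swap(3, 1)): offset=1, physical=[h,B,k,g,C,F], logical=[B,k,g,C,F,h]

Answer: B,k,g,C,F,h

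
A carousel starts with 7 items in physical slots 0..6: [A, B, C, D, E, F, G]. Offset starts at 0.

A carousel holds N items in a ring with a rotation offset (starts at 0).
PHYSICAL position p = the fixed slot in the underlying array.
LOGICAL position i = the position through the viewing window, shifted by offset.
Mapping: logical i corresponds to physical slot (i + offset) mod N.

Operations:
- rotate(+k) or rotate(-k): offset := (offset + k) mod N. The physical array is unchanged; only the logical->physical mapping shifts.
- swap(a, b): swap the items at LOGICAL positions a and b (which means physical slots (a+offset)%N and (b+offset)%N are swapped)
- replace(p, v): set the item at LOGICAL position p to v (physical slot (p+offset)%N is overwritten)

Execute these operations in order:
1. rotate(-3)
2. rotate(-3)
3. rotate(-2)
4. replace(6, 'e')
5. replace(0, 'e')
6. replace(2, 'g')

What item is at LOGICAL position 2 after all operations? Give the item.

After op 1 (rotate(-3)): offset=4, physical=[A,B,C,D,E,F,G], logical=[E,F,G,A,B,C,D]
After op 2 (rotate(-3)): offset=1, physical=[A,B,C,D,E,F,G], logical=[B,C,D,E,F,G,A]
After op 3 (rotate(-2)): offset=6, physical=[A,B,C,D,E,F,G], logical=[G,A,B,C,D,E,F]
After op 4 (replace(6, 'e')): offset=6, physical=[A,B,C,D,E,e,G], logical=[G,A,B,C,D,E,e]
After op 5 (replace(0, 'e')): offset=6, physical=[A,B,C,D,E,e,e], logical=[e,A,B,C,D,E,e]
After op 6 (replace(2, 'g')): offset=6, physical=[A,g,C,D,E,e,e], logical=[e,A,g,C,D,E,e]

Answer: g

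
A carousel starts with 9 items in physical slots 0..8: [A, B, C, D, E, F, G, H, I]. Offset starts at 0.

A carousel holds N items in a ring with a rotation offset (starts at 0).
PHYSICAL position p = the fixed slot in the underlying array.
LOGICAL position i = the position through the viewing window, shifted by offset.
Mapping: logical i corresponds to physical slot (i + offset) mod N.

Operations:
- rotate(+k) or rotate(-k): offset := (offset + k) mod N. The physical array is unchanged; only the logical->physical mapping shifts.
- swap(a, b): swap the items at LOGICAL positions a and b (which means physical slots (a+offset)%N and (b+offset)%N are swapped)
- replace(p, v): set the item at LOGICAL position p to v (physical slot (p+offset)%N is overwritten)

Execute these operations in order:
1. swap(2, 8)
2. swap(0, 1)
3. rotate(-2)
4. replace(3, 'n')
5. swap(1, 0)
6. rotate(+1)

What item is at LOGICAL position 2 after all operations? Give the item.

After op 1 (swap(2, 8)): offset=0, physical=[A,B,I,D,E,F,G,H,C], logical=[A,B,I,D,E,F,G,H,C]
After op 2 (swap(0, 1)): offset=0, physical=[B,A,I,D,E,F,G,H,C], logical=[B,A,I,D,E,F,G,H,C]
After op 3 (rotate(-2)): offset=7, physical=[B,A,I,D,E,F,G,H,C], logical=[H,C,B,A,I,D,E,F,G]
After op 4 (replace(3, 'n')): offset=7, physical=[B,n,I,D,E,F,G,H,C], logical=[H,C,B,n,I,D,E,F,G]
After op 5 (swap(1, 0)): offset=7, physical=[B,n,I,D,E,F,G,C,H], logical=[C,H,B,n,I,D,E,F,G]
After op 6 (rotate(+1)): offset=8, physical=[B,n,I,D,E,F,G,C,H], logical=[H,B,n,I,D,E,F,G,C]

Answer: n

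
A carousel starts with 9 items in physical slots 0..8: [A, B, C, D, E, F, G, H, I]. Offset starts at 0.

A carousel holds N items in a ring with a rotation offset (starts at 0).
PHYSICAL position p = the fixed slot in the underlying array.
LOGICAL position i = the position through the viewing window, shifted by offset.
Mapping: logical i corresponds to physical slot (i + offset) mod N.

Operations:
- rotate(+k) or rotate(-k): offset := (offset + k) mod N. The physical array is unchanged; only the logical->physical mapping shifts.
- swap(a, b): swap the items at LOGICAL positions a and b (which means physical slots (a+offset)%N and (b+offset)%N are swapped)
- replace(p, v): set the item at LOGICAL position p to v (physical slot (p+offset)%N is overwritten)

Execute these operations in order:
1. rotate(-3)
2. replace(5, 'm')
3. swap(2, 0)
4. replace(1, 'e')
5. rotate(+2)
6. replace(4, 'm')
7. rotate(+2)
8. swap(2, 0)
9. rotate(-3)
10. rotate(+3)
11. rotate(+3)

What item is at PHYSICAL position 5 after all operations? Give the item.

Answer: F

Derivation:
After op 1 (rotate(-3)): offset=6, physical=[A,B,C,D,E,F,G,H,I], logical=[G,H,I,A,B,C,D,E,F]
After op 2 (replace(5, 'm')): offset=6, physical=[A,B,m,D,E,F,G,H,I], logical=[G,H,I,A,B,m,D,E,F]
After op 3 (swap(2, 0)): offset=6, physical=[A,B,m,D,E,F,I,H,G], logical=[I,H,G,A,B,m,D,E,F]
After op 4 (replace(1, 'e')): offset=6, physical=[A,B,m,D,E,F,I,e,G], logical=[I,e,G,A,B,m,D,E,F]
After op 5 (rotate(+2)): offset=8, physical=[A,B,m,D,E,F,I,e,G], logical=[G,A,B,m,D,E,F,I,e]
After op 6 (replace(4, 'm')): offset=8, physical=[A,B,m,m,E,F,I,e,G], logical=[G,A,B,m,m,E,F,I,e]
After op 7 (rotate(+2)): offset=1, physical=[A,B,m,m,E,F,I,e,G], logical=[B,m,m,E,F,I,e,G,A]
After op 8 (swap(2, 0)): offset=1, physical=[A,m,m,B,E,F,I,e,G], logical=[m,m,B,E,F,I,e,G,A]
After op 9 (rotate(-3)): offset=7, physical=[A,m,m,B,E,F,I,e,G], logical=[e,G,A,m,m,B,E,F,I]
After op 10 (rotate(+3)): offset=1, physical=[A,m,m,B,E,F,I,e,G], logical=[m,m,B,E,F,I,e,G,A]
After op 11 (rotate(+3)): offset=4, physical=[A,m,m,B,E,F,I,e,G], logical=[E,F,I,e,G,A,m,m,B]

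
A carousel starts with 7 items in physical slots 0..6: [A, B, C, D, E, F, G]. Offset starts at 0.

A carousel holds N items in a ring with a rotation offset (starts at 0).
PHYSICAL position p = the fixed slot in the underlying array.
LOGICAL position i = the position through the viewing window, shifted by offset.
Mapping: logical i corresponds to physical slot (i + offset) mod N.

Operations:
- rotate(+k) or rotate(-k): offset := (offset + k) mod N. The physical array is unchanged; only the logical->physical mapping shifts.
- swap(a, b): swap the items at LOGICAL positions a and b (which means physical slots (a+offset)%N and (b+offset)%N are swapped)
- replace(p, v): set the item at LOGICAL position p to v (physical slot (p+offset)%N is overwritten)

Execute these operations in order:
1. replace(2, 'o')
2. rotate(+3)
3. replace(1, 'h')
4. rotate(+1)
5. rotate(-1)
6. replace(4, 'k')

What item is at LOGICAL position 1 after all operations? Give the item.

Answer: h

Derivation:
After op 1 (replace(2, 'o')): offset=0, physical=[A,B,o,D,E,F,G], logical=[A,B,o,D,E,F,G]
After op 2 (rotate(+3)): offset=3, physical=[A,B,o,D,E,F,G], logical=[D,E,F,G,A,B,o]
After op 3 (replace(1, 'h')): offset=3, physical=[A,B,o,D,h,F,G], logical=[D,h,F,G,A,B,o]
After op 4 (rotate(+1)): offset=4, physical=[A,B,o,D,h,F,G], logical=[h,F,G,A,B,o,D]
After op 5 (rotate(-1)): offset=3, physical=[A,B,o,D,h,F,G], logical=[D,h,F,G,A,B,o]
After op 6 (replace(4, 'k')): offset=3, physical=[k,B,o,D,h,F,G], logical=[D,h,F,G,k,B,o]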